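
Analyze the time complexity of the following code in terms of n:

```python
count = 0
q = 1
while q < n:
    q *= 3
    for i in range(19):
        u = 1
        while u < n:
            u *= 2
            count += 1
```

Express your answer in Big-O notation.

Each loop level contributes: log n × 1 × log n. Multiplying the contributions gives O(log² n).

Answer: O(log² n)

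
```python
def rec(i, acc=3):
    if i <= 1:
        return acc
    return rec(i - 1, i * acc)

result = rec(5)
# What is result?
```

Accumulator trace (n, acc): (5, 3) -> (4, 15) -> (3, 60) -> (2, 180) -> (1, 360) -> return 360

Answer: 360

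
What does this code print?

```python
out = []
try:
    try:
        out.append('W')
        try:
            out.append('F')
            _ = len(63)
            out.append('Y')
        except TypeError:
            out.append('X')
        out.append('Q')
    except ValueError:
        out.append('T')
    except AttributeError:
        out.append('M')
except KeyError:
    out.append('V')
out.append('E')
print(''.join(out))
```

Execution trace: 'W' (try body) → 'F' (inner try body) → 'X' (inner except TypeError) → 'Q' (try body, no exception) → 'E' (after the try/except). Output: WFXQE

Answer: WFXQE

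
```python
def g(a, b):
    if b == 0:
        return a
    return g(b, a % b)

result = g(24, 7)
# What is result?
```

g(24, 7) -> g(7, 3) -> g(3, 1) -> g(1, 0) -> 1

Answer: 1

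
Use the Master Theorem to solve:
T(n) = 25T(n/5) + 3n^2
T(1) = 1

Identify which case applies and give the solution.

a=25, b=5, f(n)=3n^2. log_5(25) = 2. Since c=2 = 2, Case 2 applies: T(n) = Θ(n^log_b(a) · log n) = O(n^2 log n).

Answer: O(n^2 log n) - Case 2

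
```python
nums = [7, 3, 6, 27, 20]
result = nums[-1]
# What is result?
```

Trace:
`nums = [7, 3, 6, 27, 20]` → nums = [7, 3, 6, 27, 20]
`result = nums[-1]` → result = 20
So result = 20

Answer: 20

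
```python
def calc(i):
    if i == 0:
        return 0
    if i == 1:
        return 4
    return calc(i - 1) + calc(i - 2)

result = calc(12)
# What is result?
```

Build up from base cases: calc(0)=0, calc(1)=4, calc(2)=4, calc(3)=8, calc(4)=12, calc(5)=20, calc(6)=32, ..., calc(12)=576

Answer: 576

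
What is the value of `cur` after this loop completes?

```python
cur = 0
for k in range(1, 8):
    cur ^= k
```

XOR of 1 to 7
`cur` takes the values: 0 → 1 → 3 → 0 → 4 → 1 → 7 → 0

Answer: 0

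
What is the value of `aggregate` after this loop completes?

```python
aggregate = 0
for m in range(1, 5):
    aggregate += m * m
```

Sum of squares 1² to 4² = 30
`aggregate` takes the values: 0 → 1 → 5 → 14 → 30

Answer: 30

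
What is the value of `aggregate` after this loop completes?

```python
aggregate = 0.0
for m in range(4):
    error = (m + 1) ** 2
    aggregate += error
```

Sum of squared losses 1² + 2² + ... + 4²
`aggregate` takes the values: 0.0 → 1.0 → 5.0 → 14.0 → 30.0

Answer: 30.0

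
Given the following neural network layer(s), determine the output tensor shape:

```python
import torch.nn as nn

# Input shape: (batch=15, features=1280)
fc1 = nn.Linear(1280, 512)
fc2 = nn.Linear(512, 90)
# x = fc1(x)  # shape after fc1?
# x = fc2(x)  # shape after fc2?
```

Input: (15, 1280) -> after fc1: (15, 512) -> Output: (15, 90)

Answer: (15, 90)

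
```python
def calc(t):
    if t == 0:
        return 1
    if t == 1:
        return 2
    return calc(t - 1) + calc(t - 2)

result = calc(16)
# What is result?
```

Build up from base cases: calc(0)=1, calc(1)=2, calc(2)=3, calc(3)=5, calc(4)=8, calc(5)=13, calc(6)=21, ..., calc(16)=2584

Answer: 2584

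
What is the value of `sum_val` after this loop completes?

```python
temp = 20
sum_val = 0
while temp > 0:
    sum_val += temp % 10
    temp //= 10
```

Sum digits of 20
`sum_val` takes the values: 0 → 2

Answer: 2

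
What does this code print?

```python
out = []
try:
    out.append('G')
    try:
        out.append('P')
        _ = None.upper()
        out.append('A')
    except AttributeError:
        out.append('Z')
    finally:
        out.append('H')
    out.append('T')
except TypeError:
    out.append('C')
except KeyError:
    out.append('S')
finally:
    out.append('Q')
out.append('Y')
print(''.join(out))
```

Execution trace: 'G' (try body) → 'P' (inner try body) → 'Z' (inner except AttributeError) → 'H' (inner finally) → 'T' (try body, no exception) → 'Q' (finally) → 'Y' (after the try/except). Output: GPZHTQY

Answer: GPZHTQY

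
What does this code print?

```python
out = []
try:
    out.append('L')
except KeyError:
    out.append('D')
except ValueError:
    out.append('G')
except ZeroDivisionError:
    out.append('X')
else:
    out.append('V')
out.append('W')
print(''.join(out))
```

Execution trace: 'L' (try body, no exception) → 'V' (else) → 'W' (after the try/except). Output: LVW

Answer: LVW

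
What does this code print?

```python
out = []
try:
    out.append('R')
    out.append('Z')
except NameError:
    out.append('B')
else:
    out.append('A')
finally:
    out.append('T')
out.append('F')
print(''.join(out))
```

Execution trace: 'R' (try body) → 'Z' (try body, no exception) → 'A' (else) → 'T' (finally) → 'F' (after the try/except). Output: RZATF

Answer: RZATF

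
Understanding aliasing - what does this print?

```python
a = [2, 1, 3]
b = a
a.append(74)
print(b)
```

Key concept: basic list aliasing.
Step by step:
`a = [2, 1, 3]` → a = [2, 1, 3]
`b = a` → b = [2, 1, 3] (same object as a)
`a.append(74)` → a = [2, 1, 3, 74] (same object as b); b = [2, 1, 3, 74] (same object as a)
`print(b)` → prints [2, 1, 3, 74]

Answer: [2, 1, 3, 74]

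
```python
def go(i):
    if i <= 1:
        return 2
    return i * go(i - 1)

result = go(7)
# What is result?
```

go(7) = 7 * 6 * 5 * 4 * 3 * 2 * 2 = 10080

Answer: 10080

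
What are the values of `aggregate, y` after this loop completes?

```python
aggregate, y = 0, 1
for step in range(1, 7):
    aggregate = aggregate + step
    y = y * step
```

Sum and factorial of 1 to 6
`aggregate, y` takes the values: (0, 1) → (1, 1) → (3, 1) → (3, 2) → (6, 2) → (6, 6) → (10, 6) → (10, 24) → (15, 24) → (15, 120) → (21, 120) → (21, 720)

Answer: 21, 720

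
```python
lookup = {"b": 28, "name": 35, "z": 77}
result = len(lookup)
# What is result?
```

Trace:
`lookup = {"b": 28, "name": 35, "z": 77}` → lookup = {'b': 28, 'name': 35, 'z': 77}
`result = len(lookup)` → result = 3
So result = 3

Answer: 3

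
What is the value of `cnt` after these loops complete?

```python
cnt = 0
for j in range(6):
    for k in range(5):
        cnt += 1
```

6 * 5 = 30
`cnt` takes the values: 0 → 1 → 2 → 3 → 4 → 5 → 6 → 7 → 8 → 9 → 10 → 11 → 12 → 13 → 14 → 15 → 16 → 17 → 18 → 19 → 20 → 21 → 22 → 23 → 24 → 25 → 26 → 27 → 28 → 29 → 30

Answer: 30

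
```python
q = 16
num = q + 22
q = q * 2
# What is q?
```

Trace:
`q = 16` → q = 16
`num = q + 22` → num = 38
`q = q * 2` → q = 32
So q = 32

Answer: 32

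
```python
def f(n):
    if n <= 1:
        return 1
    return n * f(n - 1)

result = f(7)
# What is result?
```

f(7) = 7 * 6 * 5 * 4 * 3 * 2 * 1 = 5040

Answer: 5040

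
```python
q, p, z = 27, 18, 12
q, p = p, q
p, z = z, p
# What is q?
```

Trace:
`q, p, z = 27, 18, 12` → q = 27; p = 18; z = 12
`q, p = p, q` → q = 18; p = 27
`p, z = z, p` → p = 12; z = 27
So q = 18

Answer: 18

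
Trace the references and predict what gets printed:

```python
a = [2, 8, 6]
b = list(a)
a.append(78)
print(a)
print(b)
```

Key concept: list() constructor creates copy.
Step by step:
`a = [2, 8, 6]` → a = [2, 8, 6]
`b = list(a)` → b = [2, 8, 6]
`a.append(78)` → a = [2, 8, 6, 78]
`print(a)` → prints [2, 8, 6, 78]
`print(b)` → prints [2, 8, 6]

Answer:
[2, 8, 6, 78]
[2, 8, 6]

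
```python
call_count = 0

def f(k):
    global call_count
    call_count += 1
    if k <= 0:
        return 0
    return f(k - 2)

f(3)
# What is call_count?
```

Linear recursion stepping by 2: 3 calls from k=3 down to ≤0.

Answer: 3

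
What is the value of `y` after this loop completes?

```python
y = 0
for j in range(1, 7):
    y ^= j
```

XOR of 1 to 6
`y` takes the values: 0 → 1 → 3 → 0 → 4 → 1 → 7

Answer: 7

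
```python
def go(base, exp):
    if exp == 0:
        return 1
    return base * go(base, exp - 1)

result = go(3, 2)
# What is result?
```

go(3, 2) = 3 * 3 = 9

Answer: 9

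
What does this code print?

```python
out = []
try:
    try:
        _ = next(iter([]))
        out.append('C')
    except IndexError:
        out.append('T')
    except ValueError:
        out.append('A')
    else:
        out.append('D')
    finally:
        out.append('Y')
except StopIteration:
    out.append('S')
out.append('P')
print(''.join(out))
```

Execution trace: 'Y' (finally) → 'S' (outer except StopIteration) → 'P' (after the try/except). Output: YSP

Answer: YSP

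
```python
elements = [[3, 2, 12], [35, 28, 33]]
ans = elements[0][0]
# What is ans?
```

Trace:
`elements = [[3, 2, 12], [35, 28, 33]]` → elements = [[3, 2, 12], [35, 28, 33]]
`ans = elements[0][0]` → ans = 3
So ans = 3

Answer: 3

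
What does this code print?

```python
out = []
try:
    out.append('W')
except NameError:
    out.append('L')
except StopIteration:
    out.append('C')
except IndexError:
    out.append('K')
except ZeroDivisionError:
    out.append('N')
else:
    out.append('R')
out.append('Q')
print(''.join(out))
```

Execution trace: 'W' (try body, no exception) → 'R' (else) → 'Q' (after the try/except). Output: WRQ

Answer: WRQ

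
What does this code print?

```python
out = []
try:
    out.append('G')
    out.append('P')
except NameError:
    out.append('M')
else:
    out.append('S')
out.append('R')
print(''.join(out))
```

Execution trace: 'G' (try body) → 'P' (try body, no exception) → 'S' (else) → 'R' (after the try/except). Output: GPSR

Answer: GPSR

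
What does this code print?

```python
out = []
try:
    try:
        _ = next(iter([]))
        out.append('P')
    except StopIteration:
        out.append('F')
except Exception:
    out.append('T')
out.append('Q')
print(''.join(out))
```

Execution trace: 'F' (inner except StopIteration) → 'Q' (after the try/except). Output: FQ

Answer: FQ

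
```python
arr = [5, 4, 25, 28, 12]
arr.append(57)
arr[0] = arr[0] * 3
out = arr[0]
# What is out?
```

Trace:
`arr = [5, 4, 25, 28, 12]` → arr = [5, 4, 25, 28, 12]
`arr.append(57)` → arr = [5, 4, 25, 28, 12, 57]
`arr[0] = arr[0] * 3` → arr = [15, 4, 25, 28, 12, 57]
`out = arr[0]` → out = 15
So out = 15

Answer: 15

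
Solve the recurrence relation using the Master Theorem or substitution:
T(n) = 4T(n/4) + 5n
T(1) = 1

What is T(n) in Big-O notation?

By Master Theorem: a=4, b=4, f(n)=5n. Since log_4(4) = 1 and f(n) = Θ(n^1), Case 2 applies. T(n) = O(n log n).

Answer: O(n log n)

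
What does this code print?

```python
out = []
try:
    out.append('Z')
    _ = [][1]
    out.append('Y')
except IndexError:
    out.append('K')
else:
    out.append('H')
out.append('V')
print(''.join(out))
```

Execution trace: 'Z' (try body) → 'K' (except IndexError) → 'V' (after the try/except). Output: ZKV

Answer: ZKV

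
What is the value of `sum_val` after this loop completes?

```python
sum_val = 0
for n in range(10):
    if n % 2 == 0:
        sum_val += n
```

Sum of even numbers 0 to 9
`sum_val` takes the values: 0 → 2 → 6 → 12 → 20

Answer: 20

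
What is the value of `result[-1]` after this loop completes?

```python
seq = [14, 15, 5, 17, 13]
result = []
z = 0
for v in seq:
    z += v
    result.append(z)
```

Cumulative sum ends at 64
`result` takes the values: [] → [14] → [14, 29] → [14, 29, 34] → [14, 29, 34, 51] → [14, 29, 34, 51, 64]
So `result[-1]` = 64

Answer: 64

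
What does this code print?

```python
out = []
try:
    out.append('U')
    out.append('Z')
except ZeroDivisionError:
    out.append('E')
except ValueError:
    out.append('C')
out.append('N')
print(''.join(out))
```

Execution trace: 'U' (try body) → 'Z' (try body, no exception) → 'N' (after the try/except). Output: UZN

Answer: UZN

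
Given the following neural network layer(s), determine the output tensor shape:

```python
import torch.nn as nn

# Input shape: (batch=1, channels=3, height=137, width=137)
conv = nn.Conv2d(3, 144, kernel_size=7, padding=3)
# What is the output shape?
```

Input: (1, 3, 137, 137) -> Output: (1, 144, 137, 137)

Answer: (1, 144, 137, 137)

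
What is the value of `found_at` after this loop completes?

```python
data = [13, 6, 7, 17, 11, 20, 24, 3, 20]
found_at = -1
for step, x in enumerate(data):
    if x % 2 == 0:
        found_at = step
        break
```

First even number index in [13, 6, 7, 17, 11, 20, 24, 3, 20]
`found_at` takes the values: -1 → 1

Answer: 1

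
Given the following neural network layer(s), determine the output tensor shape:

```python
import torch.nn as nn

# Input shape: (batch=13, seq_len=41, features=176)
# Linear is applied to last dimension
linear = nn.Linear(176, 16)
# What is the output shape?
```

Input: (13, 41, 176) -> Output: (13, 41, 16)

Answer: (13, 41, 16)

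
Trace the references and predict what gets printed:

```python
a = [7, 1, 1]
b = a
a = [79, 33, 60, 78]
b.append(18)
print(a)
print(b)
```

Key concept: rebinding vs mutation: a is rebound to a new list, b still points at the original.
Step by step:
`a = [7, 1, 1]` → a = [7, 1, 1]
`b = a` → b = [7, 1, 1] (same object as a)
`a = [79, 33, 60, 78]` → a = [79, 33, 60, 78]
`b.append(18)` → b = [7, 1, 1, 18]
`print(a)` → prints [79, 33, 60, 78]
`print(b)` → prints [7, 1, 1, 18]

Answer:
[79, 33, 60, 78]
[7, 1, 1, 18]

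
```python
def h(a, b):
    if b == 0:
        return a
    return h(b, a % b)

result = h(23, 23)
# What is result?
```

h(23, 23) -> h(23, 0) -> 23

Answer: 23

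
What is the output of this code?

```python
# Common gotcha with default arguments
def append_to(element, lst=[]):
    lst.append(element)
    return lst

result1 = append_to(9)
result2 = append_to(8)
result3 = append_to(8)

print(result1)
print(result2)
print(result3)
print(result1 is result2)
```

Key concept: mutable default argument gotcha.
Step by step:
`result1 = append_to(9)` → result1 = [9]
`result2 = append_to(8)` → result1 = [9, 8] (same object as result2); result2 = [9, 8] (same object as result1)
`result3 = append_to(8)` → result1 = [9, 8, 8] (same object as result2, result3); result2 = [9, 8, 8] (same object as result1, result3); result3 = [9, 8, 8] (same object as result1, result2)
`print(result1)` → prints [9, 8, 8]
`print(result2)` → prints [9, 8, 8]
`print(result3)` → prints [9, 8, 8]
`print(result1 is result2)` → prints True

Answer:
[9, 8, 8]
[9, 8, 8]
[9, 8, 8]
True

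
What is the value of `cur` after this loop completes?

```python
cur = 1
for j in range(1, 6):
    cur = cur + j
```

Start at 1, add 1 through 5
`cur` takes the values: 1 → 2 → 4 → 7 → 11 → 16

Answer: 16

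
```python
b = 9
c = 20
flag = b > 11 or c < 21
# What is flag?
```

Trace:
`b = 9` → b = 9
`c = 20` → c = 20
`flag = b > 11 or c < 21` → flag = True
So flag = True

Answer: True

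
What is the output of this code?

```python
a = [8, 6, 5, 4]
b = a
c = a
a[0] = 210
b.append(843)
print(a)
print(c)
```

Key concept: multiple aliases.
Step by step:
`a = [8, 6, 5, 4]` → a = [8, 6, 5, 4]
`b = a` → b = [8, 6, 5, 4] (same object as a)
`c = a` → c = [8, 6, 5, 4] (same object as a, b)
`a[0] = 210` → a = [210, 6, 5, 4] (same object as b, c); b = [210, 6, 5, 4] (same object as a, c); c = [210, 6, 5, 4] (same object as a, b)
`b.append(843)` → a = [210, 6, 5, 4, 843] (same object as b, c); b = [210, 6, 5, 4, 843] (same object as a, c); c = [210, 6, 5, 4, 843] (same object as a, b)
`print(a)` → prints [210, 6, 5, 4, 843]
`print(c)` → prints [210, 6, 5, 4, 843]

Answer:
[210, 6, 5, 4, 843]
[210, 6, 5, 4, 843]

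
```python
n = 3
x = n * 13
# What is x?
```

Trace:
`n = 3` → n = 3
`x = n * 13` → x = 39
So x = 39

Answer: 39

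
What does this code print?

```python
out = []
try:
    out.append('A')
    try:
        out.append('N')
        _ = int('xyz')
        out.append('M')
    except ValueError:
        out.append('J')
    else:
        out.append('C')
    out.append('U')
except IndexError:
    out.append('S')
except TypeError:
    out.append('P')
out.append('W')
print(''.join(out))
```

Execution trace: 'A' (try body) → 'N' (inner try body) → 'J' (inner except ValueError) → 'U' (try body, no exception) → 'W' (after the try/except). Output: ANJUW

Answer: ANJUW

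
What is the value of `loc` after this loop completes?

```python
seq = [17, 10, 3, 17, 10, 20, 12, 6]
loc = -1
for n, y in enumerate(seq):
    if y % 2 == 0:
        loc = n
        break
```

First even number index in [17, 10, 3, 17, 10, 20, 12, 6]
`loc` takes the values: -1 → 1

Answer: 1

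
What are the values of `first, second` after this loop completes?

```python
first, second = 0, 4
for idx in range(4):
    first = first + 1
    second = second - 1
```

first goes 0→4, second goes 4→0
`first, second` takes the values: (0, 4) → (1, 4) → (1, 3) → (2, 3) → (2, 2) → (3, 2) → (3, 1) → (4, 1) → (4, 0)

Answer: 4, 0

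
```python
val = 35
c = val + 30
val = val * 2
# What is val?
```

Trace:
`val = 35` → val = 35
`c = val + 30` → c = 65
`val = val * 2` → val = 70
So val = 70

Answer: 70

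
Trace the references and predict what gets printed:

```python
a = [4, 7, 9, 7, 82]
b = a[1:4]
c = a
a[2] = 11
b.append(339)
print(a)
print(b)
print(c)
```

Key concept: slice vs alias.
Step by step:
`a = [4, 7, 9, 7, 82]` → a = [4, 7, 9, 7, 82]
`b = a[1:4]` → b = [7, 9, 7]
`c = a` → c = [4, 7, 9, 7, 82] (same object as a)
`a[2] = 11` → a = [4, 7, 11, 7, 82] (same object as c); c = [4, 7, 11, 7, 82] (same object as a)
`b.append(339)` → b = [7, 9, 7, 339]
`print(a)` → prints [4, 7, 11, 7, 82]
`print(b)` → prints [7, 9, 7, 339]
`print(c)` → prints [4, 7, 11, 7, 82]

Answer:
[4, 7, 11, 7, 82]
[7, 9, 7, 339]
[4, 7, 11, 7, 82]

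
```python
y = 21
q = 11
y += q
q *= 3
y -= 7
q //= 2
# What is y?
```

Trace:
`y = 21` → y = 21
`q = 11` → q = 11
`y += q` → y = 32
`q *= 3` → q = 33
`y -= 7` → y = 25
`q //= 2` → q = 16
So y = 25

Answer: 25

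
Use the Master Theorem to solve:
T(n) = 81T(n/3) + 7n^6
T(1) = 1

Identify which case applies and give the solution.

a=81, b=3, f(n)=7n^6. log_3(81) = 4. Since c=6 > 4 and the regularity condition holds (81(n/3)^6 = (81/3^6)n^6 with 81/3^6 < 1), Case 3 applies: T(n) = Θ(f(n)) = O(n^6).

Answer: O(n^6) - Case 3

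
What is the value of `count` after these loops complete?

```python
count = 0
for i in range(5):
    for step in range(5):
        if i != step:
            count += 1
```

5² - 5 (exclude diagonal)
`count` takes the values: 0 → 1 → 2 → 3 → 4 → 5 → 6 → 7 → 8 → 9 → 10 → 11 → 12 → 13 → 14 → 15 → 16 → 17 → 18 → 19 → 20

Answer: 20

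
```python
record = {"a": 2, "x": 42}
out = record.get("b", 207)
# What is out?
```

Trace:
`record = {"a": 2, "x": 42}` → record = {'a': 2, 'x': 42}
`out = record.get("b", 207)` → out = 207
So out = 207

Answer: 207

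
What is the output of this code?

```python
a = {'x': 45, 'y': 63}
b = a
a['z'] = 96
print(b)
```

Key concept: dict aliasing.
Step by step:
`a = {'x': 45, 'y': 63}` → a = {'x': 45, 'y': 63}
`b = a` → b = {'x': 45, 'y': 63} (same object as a)
`a['z'] = 96` → a = {'x': 45, 'y': 63, 'z': 96} (same object as b); b = {'x': 45, 'y': 63, 'z': 96} (same object as a)
`print(b)` → prints {'x': 45, 'y': 63, 'z': 96}

Answer: {'x': 45, 'y': 63, 'z': 96}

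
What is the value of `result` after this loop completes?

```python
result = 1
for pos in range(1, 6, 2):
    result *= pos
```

Product of 1, 3, 5, ... up to 5
`result` takes the values: 1 → 3 → 15

Answer: 15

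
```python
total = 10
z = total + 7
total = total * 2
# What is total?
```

Trace:
`total = 10` → total = 10
`z = total + 7` → z = 17
`total = total * 2` → total = 20
So total = 20

Answer: 20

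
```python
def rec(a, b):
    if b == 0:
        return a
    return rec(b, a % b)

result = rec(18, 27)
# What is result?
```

rec(18, 27) -> rec(27, 18) -> rec(18, 9) -> rec(9, 0) -> 9

Answer: 9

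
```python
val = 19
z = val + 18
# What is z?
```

Trace:
`val = 19` → val = 19
`z = val + 18` → z = 37
So z = 37

Answer: 37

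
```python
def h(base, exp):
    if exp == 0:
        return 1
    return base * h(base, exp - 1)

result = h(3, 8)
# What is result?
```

h(3, 8) = 3 * 3 * 3 * 3 * 3 * 3 * 3 * 3 = 6561

Answer: 6561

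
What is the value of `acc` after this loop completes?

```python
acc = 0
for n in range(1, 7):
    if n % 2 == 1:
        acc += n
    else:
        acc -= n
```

Add odd, subtract even
`acc` takes the values: 0 → 1 → -1 → 2 → -2 → 3 → -3

Answer: -3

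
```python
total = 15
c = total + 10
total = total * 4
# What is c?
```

Trace:
`total = 15` → total = 15
`c = total + 10` → c = 25
`total = total * 4` → total = 60
So c = 25

Answer: 25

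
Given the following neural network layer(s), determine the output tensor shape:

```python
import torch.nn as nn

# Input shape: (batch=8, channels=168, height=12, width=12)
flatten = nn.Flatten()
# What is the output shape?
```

Input: (8, 168, 12, 12) -> Output: (8, 24192)

Answer: (8, 24192)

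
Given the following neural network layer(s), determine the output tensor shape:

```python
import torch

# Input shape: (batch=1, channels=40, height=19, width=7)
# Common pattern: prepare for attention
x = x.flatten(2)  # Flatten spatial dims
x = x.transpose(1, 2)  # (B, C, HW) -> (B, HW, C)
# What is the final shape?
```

Input: (1, 40, 19, 7) -> after flatten(2): (1, 40, 133) -> Output: (1, 133, 40)

Answer: (1, 133, 40)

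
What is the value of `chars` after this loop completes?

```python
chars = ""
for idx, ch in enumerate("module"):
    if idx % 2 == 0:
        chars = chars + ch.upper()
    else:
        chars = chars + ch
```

Uppercase even positions in 'module'
`chars` takes the values: "" → "M" → "Mo" → "MoD" → "MoDu" → "MoDuL" → "MoDuLe"

Answer: "MoDuLe"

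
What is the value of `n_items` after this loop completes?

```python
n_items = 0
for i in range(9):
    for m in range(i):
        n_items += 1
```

Triangle number: 0+1+2+...+8
`n_items` takes the values: 0 → 1 → 2 → 3 → 4 → 5 → 6 → 7 → 8 → 9 → 10 → 11 → 12 → 13 → 14 → 15 → 16 → 17 → 18 → 19 → 20 → 21 → 22 → 23 → 24 → 25 → 26 → 27 → 28 → 29 → 30 → 31 → 32 → 33 → 34 → 35 → 36

Answer: 36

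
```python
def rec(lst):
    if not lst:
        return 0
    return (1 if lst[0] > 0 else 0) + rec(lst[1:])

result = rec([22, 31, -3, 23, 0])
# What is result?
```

Count of positive elements in [22, 31, -3, 23, 0] = 3

Answer: 3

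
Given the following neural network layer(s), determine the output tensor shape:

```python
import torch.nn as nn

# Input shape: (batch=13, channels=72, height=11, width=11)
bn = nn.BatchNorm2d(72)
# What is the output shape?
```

Input: (13, 72, 11, 11) -> Output: (13, 72, 11, 11)

Answer: (13, 72, 11, 11)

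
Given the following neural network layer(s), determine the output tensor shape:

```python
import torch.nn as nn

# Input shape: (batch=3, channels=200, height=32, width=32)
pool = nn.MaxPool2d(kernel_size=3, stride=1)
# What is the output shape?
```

Input: (3, 200, 32, 32) -> Output: (3, 200, 30, 30)

Answer: (3, 200, 30, 30)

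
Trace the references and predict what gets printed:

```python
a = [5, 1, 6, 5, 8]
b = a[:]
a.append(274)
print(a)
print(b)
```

Key concept: slice [:] creates copy.
Step by step:
`a = [5, 1, 6, 5, 8]` → a = [5, 1, 6, 5, 8]
`b = a[:]` → b = [5, 1, 6, 5, 8]
`a.append(274)` → a = [5, 1, 6, 5, 8, 274]
`print(a)` → prints [5, 1, 6, 5, 8, 274]
`print(b)` → prints [5, 1, 6, 5, 8]

Answer:
[5, 1, 6, 5, 8, 274]
[5, 1, 6, 5, 8]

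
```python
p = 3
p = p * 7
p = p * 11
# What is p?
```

Trace:
`p = 3` → p = 3
`p = p * 7` → p = 21
`p = p * 11` → p = 231
So p = 231

Answer: 231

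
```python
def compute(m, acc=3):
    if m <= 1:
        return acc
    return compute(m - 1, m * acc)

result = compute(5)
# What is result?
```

Accumulator trace (n, acc): (5, 3) -> (4, 15) -> (3, 60) -> (2, 180) -> (1, 360) -> return 360

Answer: 360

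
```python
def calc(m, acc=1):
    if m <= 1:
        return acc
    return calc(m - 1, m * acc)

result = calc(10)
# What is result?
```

Accumulator trace (n, acc): (10, 1) -> (9, 10) -> (8, 90) -> (7, 720) -> (6, 5040) -> (5, 30240) -> (4, 151200) -> (3, 604800) -> (2, 1814400) -> (1, 3628800) -> return 3628800

Answer: 3628800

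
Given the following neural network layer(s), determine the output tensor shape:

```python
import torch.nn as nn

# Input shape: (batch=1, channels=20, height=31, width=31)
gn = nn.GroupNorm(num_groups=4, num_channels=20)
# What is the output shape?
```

Input: (1, 20, 31, 31) -> Output: (1, 20, 31, 31)

Answer: (1, 20, 31, 31)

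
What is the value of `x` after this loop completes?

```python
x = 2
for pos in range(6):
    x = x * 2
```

Multiply by 2, 6 times: 2 * 2^6 = 128
`x` takes the values: 2 → 4 → 8 → 16 → 32 → 64 → 128

Answer: 128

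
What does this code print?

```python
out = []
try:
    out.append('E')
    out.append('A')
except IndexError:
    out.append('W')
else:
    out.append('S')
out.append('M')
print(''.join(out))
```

Execution trace: 'E' (try body) → 'A' (try body, no exception) → 'S' (else) → 'M' (after the try/except). Output: EASM

Answer: EASM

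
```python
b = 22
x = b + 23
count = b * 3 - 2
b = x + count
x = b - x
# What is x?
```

Trace:
`b = 22` → b = 22
`x = b + 23` → x = 45
`count = b * 3 - 2` → count = 64
`b = x + count` → b = 109
`x = b - x` → x = 64
So x = 64

Answer: 64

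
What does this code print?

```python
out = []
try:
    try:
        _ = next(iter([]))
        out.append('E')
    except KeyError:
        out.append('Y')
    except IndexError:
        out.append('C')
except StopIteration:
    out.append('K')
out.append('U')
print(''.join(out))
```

Execution trace: 'K' (outer except StopIteration) → 'U' (after the try/except). Output: KU

Answer: KU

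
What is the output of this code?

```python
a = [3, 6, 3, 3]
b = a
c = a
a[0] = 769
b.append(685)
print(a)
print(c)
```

Key concept: multiple aliases.
Step by step:
`a = [3, 6, 3, 3]` → a = [3, 6, 3, 3]
`b = a` → b = [3, 6, 3, 3] (same object as a)
`c = a` → c = [3, 6, 3, 3] (same object as a, b)
`a[0] = 769` → a = [769, 6, 3, 3] (same object as b, c); b = [769, 6, 3, 3] (same object as a, c); c = [769, 6, 3, 3] (same object as a, b)
`b.append(685)` → a = [769, 6, 3, 3, 685] (same object as b, c); b = [769, 6, 3, 3, 685] (same object as a, c); c = [769, 6, 3, 3, 685] (same object as a, b)
`print(a)` → prints [769, 6, 3, 3, 685]
`print(c)` → prints [769, 6, 3, 3, 685]

Answer:
[769, 6, 3, 3, 685]
[769, 6, 3, 3, 685]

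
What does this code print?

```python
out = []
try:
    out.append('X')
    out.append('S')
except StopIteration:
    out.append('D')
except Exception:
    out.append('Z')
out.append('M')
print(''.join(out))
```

Execution trace: 'X' (try body) → 'S' (try body, no exception) → 'M' (after the try/except). Output: XSM

Answer: XSM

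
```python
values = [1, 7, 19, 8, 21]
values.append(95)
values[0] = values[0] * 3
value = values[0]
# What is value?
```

Trace:
`values = [1, 7, 19, 8, 21]` → values = [1, 7, 19, 8, 21]
`values.append(95)` → values = [1, 7, 19, 8, 21, 95]
`values[0] = values[0] * 3` → values = [3, 7, 19, 8, 21, 95]
`value = values[0]` → value = 3
So value = 3

Answer: 3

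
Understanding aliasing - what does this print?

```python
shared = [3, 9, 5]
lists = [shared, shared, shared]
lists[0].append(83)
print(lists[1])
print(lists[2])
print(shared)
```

Key concept: list of same reference.
Step by step:
`shared = [3, 9, 5]` → shared = [3, 9, 5]
`lists = [shared, shared, shared]` → lists = [[3, 9, 5], [3, 9, 5], [3, 9, 5]]
`lists[0].append(83)` → shared = [3, 9, 5, 83]; lists = [[3, 9, 5, 83], [3, 9, 5, 83], [3, 9, 5, 83]]
`print(lists[1])` → prints [3, 9, 5, 83]
`print(lists[2])` → prints [3, 9, 5, 83]
`print(shared)` → prints [3, 9, 5, 83]

Answer:
[3, 9, 5, 83]
[3, 9, 5, 83]
[3, 9, 5, 83]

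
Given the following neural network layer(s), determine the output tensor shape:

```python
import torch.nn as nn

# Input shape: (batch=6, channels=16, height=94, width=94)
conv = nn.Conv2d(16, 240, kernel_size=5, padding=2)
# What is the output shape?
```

Input: (6, 16, 94, 94) -> Output: (6, 240, 94, 94)

Answer: (6, 240, 94, 94)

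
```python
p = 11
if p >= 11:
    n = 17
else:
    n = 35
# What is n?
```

Trace:
`p = 11` → p = 11
`if p >= 11: ...` → p >= 11 is True → n = 17
So n = 17

Answer: 17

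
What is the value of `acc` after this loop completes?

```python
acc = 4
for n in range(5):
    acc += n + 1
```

Start at 4, add 1 to 5 = 19
`acc` takes the values: 4 → 5 → 7 → 10 → 14 → 19

Answer: 19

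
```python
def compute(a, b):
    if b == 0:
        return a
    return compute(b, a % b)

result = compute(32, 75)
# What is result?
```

compute(32, 75) -> compute(75, 32) -> compute(32, 11) -> compute(11, 10) -> compute(10, 1) -> compute(1, 0) -> 1

Answer: 1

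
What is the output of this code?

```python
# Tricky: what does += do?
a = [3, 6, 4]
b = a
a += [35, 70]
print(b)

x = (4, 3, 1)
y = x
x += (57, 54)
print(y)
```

Key concept: += behavior differs for mutable vs immutable.
Step by step:
`a = [3, 6, 4]` → a = [3, 6, 4]
`b = a` → b = [3, 6, 4] (same object as a)
`a += [35, 70]` → a = [3, 6, 4, 35, 70] (same object as b); b = [3, 6, 4, 35, 70] (same object as a)
`print(b)` → prints [3, 6, 4, 35, 70]
`x = (4, 3, 1)` → x = (4, 3, 1)
`y = x` → y = (4, 3, 1)
`x += (57, 54)` → x = (4, 3, 1, 57, 54)
`print(y)` → prints (4, 3, 1)

Answer:
[3, 6, 4, 35, 70]
(4, 3, 1)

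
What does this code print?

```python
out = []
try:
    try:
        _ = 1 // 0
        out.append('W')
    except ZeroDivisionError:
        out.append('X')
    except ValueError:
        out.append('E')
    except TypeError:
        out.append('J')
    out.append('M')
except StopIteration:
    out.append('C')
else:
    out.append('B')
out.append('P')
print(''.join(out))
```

Execution trace: 'X' (inner except ZeroDivisionError) → 'M' (try body, no exception) → 'B' (else) → 'P' (after the try/except). Output: XMBP

Answer: XMBP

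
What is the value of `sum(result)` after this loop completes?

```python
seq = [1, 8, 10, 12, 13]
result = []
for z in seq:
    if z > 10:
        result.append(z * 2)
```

Sum of doubled values > 10
`result` takes the values: [] → [24] → [24, 26]
So `sum(result)` = 50

Answer: 50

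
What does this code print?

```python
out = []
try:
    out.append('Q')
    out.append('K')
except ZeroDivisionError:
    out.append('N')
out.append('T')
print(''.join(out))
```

Execution trace: 'Q' (try body) → 'K' (try body, no exception) → 'T' (after the try/except). Output: QKT

Answer: QKT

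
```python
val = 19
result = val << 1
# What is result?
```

Trace:
`val = 19` → val = 19
`result = val << 1` → result = 38
So result = 38

Answer: 38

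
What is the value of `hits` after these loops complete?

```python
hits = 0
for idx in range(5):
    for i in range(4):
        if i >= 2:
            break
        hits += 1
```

Inner breaks at 2, outer runs 5 times
`hits` takes the values: 0 → 1 → 2 → 3 → 4 → 5 → 6 → 7 → 8 → 9 → 10

Answer: 10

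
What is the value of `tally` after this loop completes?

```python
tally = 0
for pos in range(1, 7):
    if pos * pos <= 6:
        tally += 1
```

Count numbers where pos² ≤ 6
`tally` takes the values: 0 → 1 → 2

Answer: 2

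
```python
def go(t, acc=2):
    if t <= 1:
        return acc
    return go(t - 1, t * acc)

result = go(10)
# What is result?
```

Accumulator trace (n, acc): (10, 2) -> (9, 20) -> (8, 180) -> (7, 1440) -> (6, 10080) -> (5, 60480) -> (4, 302400) -> (3, 1209600) -> (2, 3628800) -> (1, 7257600) -> return 7257600

Answer: 7257600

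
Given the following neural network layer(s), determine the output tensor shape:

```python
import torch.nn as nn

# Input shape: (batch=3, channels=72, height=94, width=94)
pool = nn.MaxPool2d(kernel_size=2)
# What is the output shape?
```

Input: (3, 72, 94, 94) -> Output: (3, 72, 47, 47)

Answer: (3, 72, 47, 47)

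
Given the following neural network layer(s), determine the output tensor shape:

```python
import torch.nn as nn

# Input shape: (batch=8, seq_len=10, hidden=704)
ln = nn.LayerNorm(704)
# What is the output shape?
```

Input: (8, 10, 704) -> Output: (8, 10, 704)

Answer: (8, 10, 704)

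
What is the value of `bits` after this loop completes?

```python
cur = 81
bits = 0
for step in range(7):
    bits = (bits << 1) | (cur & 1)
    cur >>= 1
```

Reverse lowest 7 bits of 81
`bits` takes the values: 0 → 1 → 2 → 4 → 8 → 17 → 34 → 69

Answer: 69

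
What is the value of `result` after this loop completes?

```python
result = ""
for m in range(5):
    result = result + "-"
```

Repeat '-' 5 times
`result` takes the values: "" → "-" → "--" → "---" → "----" → "-----"

Answer: "-----"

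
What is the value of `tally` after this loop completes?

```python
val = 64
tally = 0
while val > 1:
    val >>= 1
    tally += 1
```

Count right shifts until 1
`tally` takes the values: 0 → 1 → 2 → 3 → 4 → 5 → 6

Answer: 6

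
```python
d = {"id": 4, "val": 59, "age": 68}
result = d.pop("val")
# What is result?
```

Trace:
`d = {"id": 4, "val": 59, "age": 68}` → d = {'id': 4, 'val': 59, 'age': 68}
`result = d.pop("val")` → d = {'id': 4, 'age': 68}; result = 59
So result = 59

Answer: 59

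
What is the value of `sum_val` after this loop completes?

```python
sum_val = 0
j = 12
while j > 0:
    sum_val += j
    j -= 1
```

Sum 12 down to 1
`sum_val` takes the values: 0 → 12 → 23 → 33 → 42 → 50 → 57 → 63 → 68 → 72 → 75 → 77 → 78

Answer: 78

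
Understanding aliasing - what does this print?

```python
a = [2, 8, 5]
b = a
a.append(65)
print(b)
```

Key concept: basic list aliasing.
Step by step:
`a = [2, 8, 5]` → a = [2, 8, 5]
`b = a` → b = [2, 8, 5] (same object as a)
`a.append(65)` → a = [2, 8, 5, 65] (same object as b); b = [2, 8, 5, 65] (same object as a)
`print(b)` → prints [2, 8, 5, 65]

Answer: [2, 8, 5, 65]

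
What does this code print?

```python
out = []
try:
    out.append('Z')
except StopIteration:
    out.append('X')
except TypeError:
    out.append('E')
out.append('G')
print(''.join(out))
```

Execution trace: 'Z' (try body, no exception) → 'G' (after the try/except). Output: ZG

Answer: ZG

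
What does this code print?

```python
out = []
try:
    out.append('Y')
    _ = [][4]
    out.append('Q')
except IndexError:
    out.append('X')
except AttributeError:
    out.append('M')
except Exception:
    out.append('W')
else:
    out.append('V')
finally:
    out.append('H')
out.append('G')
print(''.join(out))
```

Execution trace: 'Y' (try body) → 'X' (except IndexError) → 'H' (finally) → 'G' (after the try/except). Output: YXHG

Answer: YXHG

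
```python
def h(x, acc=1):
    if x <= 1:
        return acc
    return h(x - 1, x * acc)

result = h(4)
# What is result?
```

Accumulator trace (n, acc): (4, 1) -> (3, 4) -> (2, 12) -> (1, 24) -> return 24

Answer: 24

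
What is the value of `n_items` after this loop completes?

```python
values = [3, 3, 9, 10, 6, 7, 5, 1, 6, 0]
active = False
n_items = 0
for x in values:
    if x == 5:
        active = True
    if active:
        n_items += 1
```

Count elements after first 5 in [3, 3, 9, 10, 6, 7, 5, 1, 6, 0]
`n_items` takes the values: 0 → 1 → 2 → 3 → 4

Answer: 4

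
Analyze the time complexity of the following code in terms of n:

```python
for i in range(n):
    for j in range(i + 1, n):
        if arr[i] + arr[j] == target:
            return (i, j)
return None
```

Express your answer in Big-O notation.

This is Two sum brute force. Time complexity: O(n²).

Answer: O(n²)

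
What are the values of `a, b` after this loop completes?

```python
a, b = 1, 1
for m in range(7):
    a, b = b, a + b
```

Fibonacci: after 7 iterations
`a, b` takes the values: (1, 1) → (1, 2) → (2, 3) → (3, 5) → (5, 8) → (8, 13) → (13, 21) → (21, 34)

Answer: 21, 34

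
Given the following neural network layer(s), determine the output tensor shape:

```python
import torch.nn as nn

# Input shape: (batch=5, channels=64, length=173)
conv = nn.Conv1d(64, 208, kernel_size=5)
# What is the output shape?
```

Input: (5, 64, 173) -> Output: (5, 208, 169)

Answer: (5, 208, 169)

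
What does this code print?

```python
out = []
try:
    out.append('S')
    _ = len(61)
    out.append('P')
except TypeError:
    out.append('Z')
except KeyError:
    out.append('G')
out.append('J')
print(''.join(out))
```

Execution trace: 'S' (try body) → 'Z' (except TypeError) → 'J' (after the try/except). Output: SZJ

Answer: SZJ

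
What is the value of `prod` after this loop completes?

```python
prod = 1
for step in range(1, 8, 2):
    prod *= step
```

Product of 1, 3, 5, ... up to 7
`prod` takes the values: 1 → 3 → 15 → 105

Answer: 105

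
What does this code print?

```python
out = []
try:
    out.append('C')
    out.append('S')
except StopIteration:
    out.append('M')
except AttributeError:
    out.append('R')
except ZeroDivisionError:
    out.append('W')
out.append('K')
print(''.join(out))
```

Execution trace: 'C' (try body) → 'S' (try body, no exception) → 'K' (after the try/except). Output: CSK

Answer: CSK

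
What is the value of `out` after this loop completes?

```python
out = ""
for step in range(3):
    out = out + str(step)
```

Concatenate digits 0 to 2
`out` takes the values: "" → "0" → "01" → "012"

Answer: "012"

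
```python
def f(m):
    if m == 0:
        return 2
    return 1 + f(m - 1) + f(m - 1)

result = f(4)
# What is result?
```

f(m) = 1 + 2·f(m-1), f(0)=2. Closed form: (2+1)·2^4 - 1 = 47.

Answer: 47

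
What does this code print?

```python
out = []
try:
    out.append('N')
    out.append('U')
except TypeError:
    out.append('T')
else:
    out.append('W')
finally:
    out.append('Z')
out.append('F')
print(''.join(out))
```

Execution trace: 'N' (try body) → 'U' (try body, no exception) → 'W' (else) → 'Z' (finally) → 'F' (after the try/except). Output: NUWZF

Answer: NUWZF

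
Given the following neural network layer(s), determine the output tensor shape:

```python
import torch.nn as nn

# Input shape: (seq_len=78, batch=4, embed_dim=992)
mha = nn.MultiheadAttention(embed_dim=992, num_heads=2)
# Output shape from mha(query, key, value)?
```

Input: (78, 4, 992) -> Output: (78, 4, 992)

Answer: (78, 4, 992)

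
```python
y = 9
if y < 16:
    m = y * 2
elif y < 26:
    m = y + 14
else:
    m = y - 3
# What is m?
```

Trace:
`y = 9` → y = 9
`if y < 16: ...` → y < 16 is True → m = 18
So m = 18

Answer: 18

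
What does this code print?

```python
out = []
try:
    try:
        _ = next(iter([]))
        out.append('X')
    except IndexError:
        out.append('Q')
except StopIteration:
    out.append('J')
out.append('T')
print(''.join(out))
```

Execution trace: 'J' (outer except StopIteration) → 'T' (after the try/except). Output: JT

Answer: JT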